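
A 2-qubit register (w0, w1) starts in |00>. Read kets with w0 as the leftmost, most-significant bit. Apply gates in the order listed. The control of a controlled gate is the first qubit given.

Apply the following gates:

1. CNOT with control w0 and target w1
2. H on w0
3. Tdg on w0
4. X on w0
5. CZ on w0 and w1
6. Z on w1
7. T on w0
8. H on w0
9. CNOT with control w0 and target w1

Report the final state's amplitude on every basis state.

The resulting statevector has amplitude sqrt(2)/2 on |00>, 0 on |01>, 0 on |10>, (-1 + I)*exp(3*I*pi/4)/2 on |11>.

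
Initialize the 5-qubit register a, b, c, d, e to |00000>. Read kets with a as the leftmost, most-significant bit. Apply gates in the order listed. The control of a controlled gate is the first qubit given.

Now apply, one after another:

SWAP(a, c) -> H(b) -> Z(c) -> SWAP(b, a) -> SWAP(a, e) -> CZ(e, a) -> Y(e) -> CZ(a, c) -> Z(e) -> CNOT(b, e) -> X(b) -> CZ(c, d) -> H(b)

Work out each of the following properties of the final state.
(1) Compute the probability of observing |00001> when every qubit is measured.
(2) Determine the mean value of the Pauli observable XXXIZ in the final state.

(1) A full measurement returns |00001> with probability 1/4.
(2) In the final state, XXXIZ has expectation 0.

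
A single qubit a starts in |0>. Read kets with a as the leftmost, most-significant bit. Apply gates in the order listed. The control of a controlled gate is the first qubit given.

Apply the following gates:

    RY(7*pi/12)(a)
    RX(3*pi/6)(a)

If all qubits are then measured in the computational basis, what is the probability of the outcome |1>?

Outcome |1> occurs with probability 1/2.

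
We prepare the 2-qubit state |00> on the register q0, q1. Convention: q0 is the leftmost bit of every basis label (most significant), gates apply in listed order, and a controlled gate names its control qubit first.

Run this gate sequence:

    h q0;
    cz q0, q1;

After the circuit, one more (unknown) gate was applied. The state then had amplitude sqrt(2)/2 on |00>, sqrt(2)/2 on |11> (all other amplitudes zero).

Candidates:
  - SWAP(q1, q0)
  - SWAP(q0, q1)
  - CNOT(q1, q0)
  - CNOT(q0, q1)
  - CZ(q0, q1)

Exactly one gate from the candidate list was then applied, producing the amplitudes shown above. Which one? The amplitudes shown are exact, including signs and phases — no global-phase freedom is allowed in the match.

It was CNOT(q0, q1) that produced the state shown.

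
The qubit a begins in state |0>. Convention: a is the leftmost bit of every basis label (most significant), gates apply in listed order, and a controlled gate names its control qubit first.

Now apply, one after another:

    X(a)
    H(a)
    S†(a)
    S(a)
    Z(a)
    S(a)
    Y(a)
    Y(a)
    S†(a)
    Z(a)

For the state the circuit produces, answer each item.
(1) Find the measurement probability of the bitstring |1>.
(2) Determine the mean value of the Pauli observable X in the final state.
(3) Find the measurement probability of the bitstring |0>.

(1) The probability of measuring |1> is 1/2. Key observation: the block from step 5 through step 10 cancels to the identity and can be dropped.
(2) In the final state, X has expectation -1.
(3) Outcome |0> occurs with probability 1/2.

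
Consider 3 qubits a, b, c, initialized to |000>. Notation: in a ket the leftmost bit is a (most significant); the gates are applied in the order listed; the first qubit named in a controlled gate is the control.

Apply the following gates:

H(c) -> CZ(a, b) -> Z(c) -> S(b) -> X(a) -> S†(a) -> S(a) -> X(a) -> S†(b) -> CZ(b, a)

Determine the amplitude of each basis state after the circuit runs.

After the circuit, the state carries amplitude sqrt(2)/2 on |000>, -sqrt(2)/2 on |001>, and 0 on every other basis state. Key observation: the block from step 4 through step 9 cancels to the identity and can be dropped.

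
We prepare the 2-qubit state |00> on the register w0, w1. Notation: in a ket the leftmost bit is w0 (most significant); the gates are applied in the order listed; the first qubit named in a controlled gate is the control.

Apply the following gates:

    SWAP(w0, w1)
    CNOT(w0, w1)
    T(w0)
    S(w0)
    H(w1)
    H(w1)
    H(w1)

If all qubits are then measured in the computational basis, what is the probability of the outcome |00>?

A full measurement returns |00> with probability 1/2.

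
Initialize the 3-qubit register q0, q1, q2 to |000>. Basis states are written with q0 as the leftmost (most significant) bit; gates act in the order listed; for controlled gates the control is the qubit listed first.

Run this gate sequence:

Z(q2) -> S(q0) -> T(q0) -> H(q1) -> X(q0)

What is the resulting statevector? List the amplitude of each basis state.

The final amplitudes are sqrt(2)/2 on |100>, sqrt(2)/2 on |110>, and 0 on every other basis state.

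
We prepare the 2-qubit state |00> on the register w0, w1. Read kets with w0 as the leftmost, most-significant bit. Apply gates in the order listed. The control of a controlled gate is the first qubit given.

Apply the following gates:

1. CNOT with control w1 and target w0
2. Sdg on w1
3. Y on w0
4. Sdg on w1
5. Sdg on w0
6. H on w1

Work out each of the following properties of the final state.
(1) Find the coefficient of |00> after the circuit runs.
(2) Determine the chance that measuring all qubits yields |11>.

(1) |00> carries amplitude 0 in the final state.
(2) Outcome |11> occurs with probability 1/2.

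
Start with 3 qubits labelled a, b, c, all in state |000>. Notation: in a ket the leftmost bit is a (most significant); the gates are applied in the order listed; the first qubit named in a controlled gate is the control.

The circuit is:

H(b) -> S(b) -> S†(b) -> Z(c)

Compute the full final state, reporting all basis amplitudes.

After the circuit, the state carries amplitude sqrt(2)/2 on |000>, sqrt(2)/2 on |010>, and 0 on every other basis state.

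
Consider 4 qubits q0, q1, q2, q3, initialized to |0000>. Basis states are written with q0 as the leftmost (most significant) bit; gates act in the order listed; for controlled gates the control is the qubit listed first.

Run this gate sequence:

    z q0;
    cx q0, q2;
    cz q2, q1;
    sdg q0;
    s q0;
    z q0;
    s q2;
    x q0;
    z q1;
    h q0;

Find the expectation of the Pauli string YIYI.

In the final state, YIYI has expectation 0.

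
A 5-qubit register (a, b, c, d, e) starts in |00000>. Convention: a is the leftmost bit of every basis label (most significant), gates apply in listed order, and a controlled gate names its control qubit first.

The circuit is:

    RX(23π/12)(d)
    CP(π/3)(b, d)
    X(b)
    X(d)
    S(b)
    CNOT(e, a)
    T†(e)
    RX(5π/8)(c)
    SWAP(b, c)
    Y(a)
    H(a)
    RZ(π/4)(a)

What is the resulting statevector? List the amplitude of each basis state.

The resulting statevector has amplitude -sqrt(6)*I*sqrt(1/2 - sqrt(2)/4)*exp(-I*pi/8)*cos(5*pi/16)/4 + sqrt(2)*I*sqrt(sqrt(2)/4 + 1/2)*exp(-I*pi/8)*cos(5*pi/16)/4 on |00100>, sqrt(6)*sqrt(sqrt(2)/4 + 1/2)*exp(-I*pi/8)*cos(5*pi/16)/4 + sqrt(2)*sqrt(1/2 - sqrt(2)/4)*exp(-I*pi/8)*cos(5*pi/16)/4 on |00110>, sqrt(2)*sqrt(sqrt(2)/4 + 1/2)*exp(-I*pi/8)*sin(5*pi/16)/4 - sqrt(6)*sqrt(1/2 - sqrt(2)/4)*exp(-I*pi/8)*sin(5*pi/16)/4 on |01100>, -sqrt(6)*I*sqrt(sqrt(2)/4 + 1/2)*exp(-I*pi/8)*sin(5*pi/16)/4 - sqrt(2)*I*sqrt(1/2 - sqrt(2)/4)*exp(-I*pi/8)*sin(5*pi/16)/4 on |01110>, -sqrt(2)*I*sqrt(sqrt(2)/4 + 1/2)*exp(I*pi/8)*cos(5*pi/16)/4 + sqrt(6)*I*sqrt(1/2 - sqrt(2)/4)*exp(I*pi/8)*cos(5*pi/16)/4 on |10100>, -sqrt(6)*sqrt(sqrt(2)/4 + 1/2)*exp(I*pi/8)*cos(5*pi/16)/4 - sqrt(2)*sqrt(1/2 - sqrt(2)/4)*exp(I*pi/8)*cos(5*pi/16)/4 on |10110>, -sqrt(2)*sqrt(sqrt(2)/4 + 1/2)*exp(I*pi/8)*sin(5*pi/16)/4 + sqrt(6)*sqrt(1/2 - sqrt(2)/4)*exp(I*pi/8)*sin(5*pi/16)/4 on |11100>, sqrt(2)*I*sqrt(1/2 - sqrt(2)/4)*exp(I*pi/8)*sin(5*pi/16)/4 + sqrt(6)*I*sqrt(sqrt(2)/4 + 1/2)*exp(I*pi/8)*sin(5*pi/16)/4 on |11110>, and 0 on every other basis state.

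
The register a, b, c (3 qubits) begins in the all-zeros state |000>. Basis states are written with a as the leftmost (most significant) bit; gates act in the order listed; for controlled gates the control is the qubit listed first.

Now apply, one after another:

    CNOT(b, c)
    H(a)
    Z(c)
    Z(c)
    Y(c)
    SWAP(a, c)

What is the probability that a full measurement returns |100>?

A full measurement returns |100> with probability 1/2.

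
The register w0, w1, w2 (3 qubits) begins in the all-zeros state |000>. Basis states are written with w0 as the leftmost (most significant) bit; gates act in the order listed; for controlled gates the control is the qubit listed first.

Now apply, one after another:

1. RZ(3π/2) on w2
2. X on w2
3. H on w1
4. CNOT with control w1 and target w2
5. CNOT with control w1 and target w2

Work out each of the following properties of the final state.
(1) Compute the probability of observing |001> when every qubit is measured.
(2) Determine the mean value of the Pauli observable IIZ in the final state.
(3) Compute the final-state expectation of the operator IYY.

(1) The probability of measuring |001> is 1/2. Key observation: the block from step 4 through step 5 cancels to the identity and can be dropped.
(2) In the final state, IIZ has expectation -1.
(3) In the final state, IYY has expectation 0.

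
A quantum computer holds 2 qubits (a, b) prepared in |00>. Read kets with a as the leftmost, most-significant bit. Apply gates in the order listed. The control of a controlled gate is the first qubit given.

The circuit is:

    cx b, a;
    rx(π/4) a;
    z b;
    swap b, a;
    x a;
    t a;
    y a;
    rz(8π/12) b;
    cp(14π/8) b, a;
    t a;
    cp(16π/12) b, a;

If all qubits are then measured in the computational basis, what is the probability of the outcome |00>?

The probability of measuring |00> is sqrt(2)/4 + 1/2.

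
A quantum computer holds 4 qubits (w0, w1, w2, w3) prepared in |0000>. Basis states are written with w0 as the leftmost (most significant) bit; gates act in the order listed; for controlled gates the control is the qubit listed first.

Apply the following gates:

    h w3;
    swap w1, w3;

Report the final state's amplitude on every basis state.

The final amplitudes are sqrt(2)/2 on |0000>, sqrt(2)/2 on |0100>, and 0 on every other basis state.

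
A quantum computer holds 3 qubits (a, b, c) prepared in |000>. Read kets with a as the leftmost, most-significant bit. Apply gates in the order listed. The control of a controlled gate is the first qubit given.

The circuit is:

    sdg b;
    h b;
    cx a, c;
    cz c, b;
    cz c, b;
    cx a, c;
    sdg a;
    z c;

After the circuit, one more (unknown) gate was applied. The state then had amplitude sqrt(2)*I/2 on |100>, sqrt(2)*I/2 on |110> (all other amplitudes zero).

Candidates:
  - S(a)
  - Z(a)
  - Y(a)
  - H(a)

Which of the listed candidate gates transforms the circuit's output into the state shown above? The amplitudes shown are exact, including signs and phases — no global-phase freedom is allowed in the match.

The unique candidate consistent with the amplitudes is Y(a).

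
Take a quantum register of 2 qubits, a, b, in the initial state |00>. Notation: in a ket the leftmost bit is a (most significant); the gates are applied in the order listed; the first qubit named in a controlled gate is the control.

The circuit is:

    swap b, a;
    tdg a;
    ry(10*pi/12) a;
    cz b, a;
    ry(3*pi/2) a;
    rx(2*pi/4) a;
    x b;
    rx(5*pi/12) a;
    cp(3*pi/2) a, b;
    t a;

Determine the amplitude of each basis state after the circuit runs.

The final amplitudes are 0 on |00>, (1 - I)*(-sqrt(6*sqrt(2) + 12) - sqrt(12 - 6*sqrt(2)) + (-1 - 2*I)*sqrt(4 - 2*sqrt(2)) + (1 + 2*I)*sqrt(2*sqrt(2) + 4))/16 on |01>, 0 on |10>, -sqrt(6*sqrt(2) + 12)*exp(3*I*pi/4)/16 - sqrt(12 - 6*sqrt(2))*exp(I*pi/4)/16 + sqrt(4 - 2*sqrt(2))*exp(3*I*pi/4)/16 + sqrt(12 - 6*sqrt(2))*exp(3*I*pi/4)/16 + sqrt(2*sqrt(2) + 4)*exp(3*I*pi/4)/16 + 3*sqrt(4 - 2*sqrt(2))*exp(I*pi/4)/16 + sqrt(6*sqrt(2) + 12)*exp(I*pi/4)/16 + 3*sqrt(2*sqrt(2) + 4)*exp(I*pi/4)/16 on |11>.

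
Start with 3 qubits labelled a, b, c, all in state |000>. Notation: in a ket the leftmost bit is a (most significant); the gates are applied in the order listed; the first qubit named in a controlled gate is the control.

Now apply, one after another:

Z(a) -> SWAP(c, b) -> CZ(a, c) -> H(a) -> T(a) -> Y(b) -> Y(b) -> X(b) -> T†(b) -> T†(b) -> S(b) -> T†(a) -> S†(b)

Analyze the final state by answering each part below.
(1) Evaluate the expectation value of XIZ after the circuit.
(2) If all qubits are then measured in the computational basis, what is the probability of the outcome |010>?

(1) The expectation value of XIZ is 1.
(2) The probability of measuring |010> is 1/2.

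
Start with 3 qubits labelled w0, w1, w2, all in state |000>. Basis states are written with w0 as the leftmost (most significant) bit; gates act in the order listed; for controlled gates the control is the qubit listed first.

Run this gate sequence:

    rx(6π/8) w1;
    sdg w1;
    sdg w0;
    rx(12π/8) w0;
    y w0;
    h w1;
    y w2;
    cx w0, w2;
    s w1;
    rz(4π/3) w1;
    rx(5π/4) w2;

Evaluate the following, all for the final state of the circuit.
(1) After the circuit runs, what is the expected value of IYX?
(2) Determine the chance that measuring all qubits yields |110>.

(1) In the final state, IYX has expectation 0.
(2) Outcome |110> occurs with probability 1/16.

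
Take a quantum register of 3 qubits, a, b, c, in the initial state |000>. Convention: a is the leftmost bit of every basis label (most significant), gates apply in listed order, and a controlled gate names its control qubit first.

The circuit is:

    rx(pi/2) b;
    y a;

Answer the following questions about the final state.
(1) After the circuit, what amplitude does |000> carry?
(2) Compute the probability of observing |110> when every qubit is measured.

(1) |000> carries amplitude 0 in the final state.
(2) The probability of measuring |110> is 1/2.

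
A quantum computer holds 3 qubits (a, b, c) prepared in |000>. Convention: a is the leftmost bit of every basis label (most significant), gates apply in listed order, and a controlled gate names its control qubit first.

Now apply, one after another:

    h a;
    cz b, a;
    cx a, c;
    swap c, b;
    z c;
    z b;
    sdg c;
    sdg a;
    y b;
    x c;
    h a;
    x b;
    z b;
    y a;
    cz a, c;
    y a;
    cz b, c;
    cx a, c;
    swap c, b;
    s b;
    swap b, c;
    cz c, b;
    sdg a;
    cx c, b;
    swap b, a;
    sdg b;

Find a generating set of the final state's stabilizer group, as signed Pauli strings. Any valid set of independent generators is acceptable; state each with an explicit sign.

The stabilizer group can be generated by +YIZ, -ZXX, -IZZ, among other valid generating sets.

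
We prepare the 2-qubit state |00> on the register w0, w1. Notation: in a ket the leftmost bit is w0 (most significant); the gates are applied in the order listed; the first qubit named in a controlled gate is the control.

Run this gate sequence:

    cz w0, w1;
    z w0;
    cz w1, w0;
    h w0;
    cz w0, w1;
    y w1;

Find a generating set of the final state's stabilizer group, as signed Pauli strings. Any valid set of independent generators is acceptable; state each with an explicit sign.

The stabilizer group can be generated by +XI, -IZ, among other valid generating sets.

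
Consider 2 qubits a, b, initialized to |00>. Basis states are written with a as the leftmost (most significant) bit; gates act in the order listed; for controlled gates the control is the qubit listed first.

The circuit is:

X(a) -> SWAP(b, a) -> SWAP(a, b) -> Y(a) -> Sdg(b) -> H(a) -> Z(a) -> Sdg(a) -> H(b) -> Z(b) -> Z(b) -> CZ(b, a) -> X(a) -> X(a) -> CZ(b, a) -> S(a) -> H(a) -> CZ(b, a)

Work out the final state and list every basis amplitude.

The resulting statevector has amplitude 0 on |00>, 0 on |01>, -sqrt(2)*I/2 on |10>, sqrt(2)*I/2 on |11>. Key observation: steps 12-15 multiply out to the identity, so the circuit reduces to the remaining gates.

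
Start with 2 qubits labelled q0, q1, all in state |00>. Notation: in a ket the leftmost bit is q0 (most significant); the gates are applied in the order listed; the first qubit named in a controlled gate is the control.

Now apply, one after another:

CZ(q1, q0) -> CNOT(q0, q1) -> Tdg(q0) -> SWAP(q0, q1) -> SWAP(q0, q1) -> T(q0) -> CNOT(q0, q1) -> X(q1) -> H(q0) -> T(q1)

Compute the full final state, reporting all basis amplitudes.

After the circuit, the state carries amplitude 0 on |00>, sqrt(2)*exp(I*pi/4)/2 on |01>, 0 on |10>, sqrt(2)*exp(I*pi/4)/2 on |11>. Key observation: gates 2-7 undo each other exactly, leaving only the rest of the circuit to track.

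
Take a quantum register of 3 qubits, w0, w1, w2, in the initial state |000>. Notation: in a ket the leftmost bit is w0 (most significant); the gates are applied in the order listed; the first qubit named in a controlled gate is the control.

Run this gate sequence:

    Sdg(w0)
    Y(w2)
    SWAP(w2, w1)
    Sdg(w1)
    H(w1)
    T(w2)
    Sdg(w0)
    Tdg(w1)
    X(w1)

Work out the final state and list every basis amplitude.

The final amplitudes are sqrt(2)*exp(3*I*pi/4)/2 on |000>, sqrt(2)/2 on |010>, and 0 on every other basis state.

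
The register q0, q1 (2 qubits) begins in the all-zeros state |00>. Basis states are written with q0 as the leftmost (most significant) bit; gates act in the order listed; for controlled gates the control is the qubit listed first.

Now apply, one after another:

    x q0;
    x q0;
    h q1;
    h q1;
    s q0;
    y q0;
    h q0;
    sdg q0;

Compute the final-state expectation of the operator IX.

The expectation value of IX is 0.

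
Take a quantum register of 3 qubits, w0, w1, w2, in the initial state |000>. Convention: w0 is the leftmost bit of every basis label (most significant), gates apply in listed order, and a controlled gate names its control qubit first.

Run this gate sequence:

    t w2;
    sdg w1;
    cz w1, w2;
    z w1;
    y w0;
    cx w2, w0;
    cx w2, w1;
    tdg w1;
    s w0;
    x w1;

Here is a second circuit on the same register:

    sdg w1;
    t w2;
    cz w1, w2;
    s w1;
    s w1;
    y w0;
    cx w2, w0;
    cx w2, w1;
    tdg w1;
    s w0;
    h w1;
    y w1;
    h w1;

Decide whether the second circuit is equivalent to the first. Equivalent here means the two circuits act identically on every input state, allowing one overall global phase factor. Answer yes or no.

No — the two circuits implement different unitaries, even allowing a global phase.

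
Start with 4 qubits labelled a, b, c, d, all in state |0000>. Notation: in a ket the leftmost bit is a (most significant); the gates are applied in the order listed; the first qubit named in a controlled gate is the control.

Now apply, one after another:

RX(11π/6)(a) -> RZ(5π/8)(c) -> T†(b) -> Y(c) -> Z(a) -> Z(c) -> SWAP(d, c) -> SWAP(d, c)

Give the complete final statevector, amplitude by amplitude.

After the circuit, the state carries amplitude (sqrt(2) + sqrt(6))*exp(3*I*pi/16)/4 on |0010>, (-sqrt(6) + sqrt(2))*exp(11*I*pi/16)/4 on |1010>, and 0 on every other basis state. Key observation: steps 7-8 multiply out to the identity, so the circuit reduces to the remaining gates.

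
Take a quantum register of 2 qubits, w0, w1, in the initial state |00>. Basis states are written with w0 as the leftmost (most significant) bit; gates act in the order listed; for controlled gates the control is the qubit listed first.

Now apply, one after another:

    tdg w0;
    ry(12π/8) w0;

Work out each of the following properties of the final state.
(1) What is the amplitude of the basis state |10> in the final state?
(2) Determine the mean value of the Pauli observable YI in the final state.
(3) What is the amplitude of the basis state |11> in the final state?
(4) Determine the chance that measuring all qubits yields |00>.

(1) The final state's coefficient on |10> equals sqrt(2)/2.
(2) The expectation value of YI is 0.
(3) |11> carries amplitude 0 in the final state.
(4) A full measurement returns |00> with probability 1/2.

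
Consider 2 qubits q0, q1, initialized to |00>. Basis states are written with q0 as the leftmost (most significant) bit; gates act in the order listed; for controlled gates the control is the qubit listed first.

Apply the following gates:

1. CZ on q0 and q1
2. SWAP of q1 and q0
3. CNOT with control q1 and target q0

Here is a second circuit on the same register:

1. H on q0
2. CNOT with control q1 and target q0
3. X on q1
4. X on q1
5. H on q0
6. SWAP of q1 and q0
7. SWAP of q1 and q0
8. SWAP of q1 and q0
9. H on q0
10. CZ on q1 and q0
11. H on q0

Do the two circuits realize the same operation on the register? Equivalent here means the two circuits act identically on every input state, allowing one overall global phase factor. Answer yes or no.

Yes, they are equivalent — the unitaries differ by at most a global phase.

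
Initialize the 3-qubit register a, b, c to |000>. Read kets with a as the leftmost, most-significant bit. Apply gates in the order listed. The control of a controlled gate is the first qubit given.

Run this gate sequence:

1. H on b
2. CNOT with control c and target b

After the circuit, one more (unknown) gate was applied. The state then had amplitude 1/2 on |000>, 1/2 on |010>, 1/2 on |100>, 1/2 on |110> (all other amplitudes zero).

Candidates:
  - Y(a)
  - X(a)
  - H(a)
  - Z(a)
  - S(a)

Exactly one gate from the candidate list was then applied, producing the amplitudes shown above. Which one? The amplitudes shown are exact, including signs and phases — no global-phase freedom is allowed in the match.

The unique candidate consistent with the amplitudes is H(a).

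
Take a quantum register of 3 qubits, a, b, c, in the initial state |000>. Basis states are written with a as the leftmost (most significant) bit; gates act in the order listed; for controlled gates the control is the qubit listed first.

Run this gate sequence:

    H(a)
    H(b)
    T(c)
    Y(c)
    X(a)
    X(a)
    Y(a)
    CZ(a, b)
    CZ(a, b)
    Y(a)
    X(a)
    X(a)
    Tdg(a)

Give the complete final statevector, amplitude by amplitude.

The final amplitudes are 0 on |000>, I/2 on |001>, 0 on |010>, I/2 on |011>, 0 on |100>, exp(I*pi/4)/2 on |101>, 0 on |110>, exp(I*pi/4)/2 on |111>. Key observation: gates 5-12 undo each other exactly, leaving only the rest of the circuit to track.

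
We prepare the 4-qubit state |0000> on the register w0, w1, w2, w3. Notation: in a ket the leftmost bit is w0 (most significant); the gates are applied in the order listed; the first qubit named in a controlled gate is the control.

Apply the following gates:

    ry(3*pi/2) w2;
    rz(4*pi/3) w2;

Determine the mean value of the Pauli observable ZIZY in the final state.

In the final state, ZIZY has expectation 0.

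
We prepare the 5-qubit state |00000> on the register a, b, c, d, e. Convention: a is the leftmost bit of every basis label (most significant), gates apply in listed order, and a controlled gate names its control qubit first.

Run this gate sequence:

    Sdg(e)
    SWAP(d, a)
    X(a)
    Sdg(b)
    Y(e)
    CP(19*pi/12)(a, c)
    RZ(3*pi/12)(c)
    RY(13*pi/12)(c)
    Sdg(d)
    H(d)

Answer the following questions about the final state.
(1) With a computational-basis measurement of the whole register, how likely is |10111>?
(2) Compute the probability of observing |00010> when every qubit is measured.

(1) Outcome |10111> occurs with probability sqrt(2)/16 + sqrt(6)/16 + 1/4.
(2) Outcome |00010> occurs with probability 0.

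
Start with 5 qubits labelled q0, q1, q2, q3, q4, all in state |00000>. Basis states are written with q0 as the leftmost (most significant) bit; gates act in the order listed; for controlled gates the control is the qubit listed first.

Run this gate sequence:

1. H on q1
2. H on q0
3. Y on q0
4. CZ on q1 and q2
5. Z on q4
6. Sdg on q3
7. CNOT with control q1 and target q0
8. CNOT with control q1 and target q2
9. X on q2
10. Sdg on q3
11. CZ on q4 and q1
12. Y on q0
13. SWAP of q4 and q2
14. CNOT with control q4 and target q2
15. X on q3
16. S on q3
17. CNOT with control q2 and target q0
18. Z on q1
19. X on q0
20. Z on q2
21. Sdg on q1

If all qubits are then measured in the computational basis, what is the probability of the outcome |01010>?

Outcome |01010> occurs with probability 1/4.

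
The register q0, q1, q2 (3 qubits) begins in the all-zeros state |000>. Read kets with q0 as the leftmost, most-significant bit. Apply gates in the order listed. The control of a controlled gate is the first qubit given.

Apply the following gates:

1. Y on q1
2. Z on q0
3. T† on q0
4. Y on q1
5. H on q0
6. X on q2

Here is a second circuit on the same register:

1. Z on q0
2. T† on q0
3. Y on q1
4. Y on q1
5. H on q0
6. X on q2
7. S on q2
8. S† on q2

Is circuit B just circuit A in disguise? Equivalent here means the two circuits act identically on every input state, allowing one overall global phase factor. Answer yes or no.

Yes — the two circuits implement the same unitary up to a global phase.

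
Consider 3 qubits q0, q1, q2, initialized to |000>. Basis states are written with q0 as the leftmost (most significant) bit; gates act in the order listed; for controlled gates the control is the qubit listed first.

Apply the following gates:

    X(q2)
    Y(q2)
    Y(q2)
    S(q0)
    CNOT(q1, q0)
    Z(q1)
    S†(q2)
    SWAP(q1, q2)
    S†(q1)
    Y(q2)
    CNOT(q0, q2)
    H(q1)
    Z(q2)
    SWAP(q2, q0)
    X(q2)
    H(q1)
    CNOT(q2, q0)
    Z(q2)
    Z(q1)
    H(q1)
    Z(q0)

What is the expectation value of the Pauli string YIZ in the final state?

In the final state, YIZ has expectation 0.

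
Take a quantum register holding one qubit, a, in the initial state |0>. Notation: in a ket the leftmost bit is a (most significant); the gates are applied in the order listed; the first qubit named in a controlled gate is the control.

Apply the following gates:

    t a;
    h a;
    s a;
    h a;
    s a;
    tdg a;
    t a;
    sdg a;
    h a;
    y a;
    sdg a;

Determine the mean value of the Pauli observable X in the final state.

The expectation value of X is 1. Key observation: gates 4-9 undo each other exactly, leaving only the rest of the circuit to track.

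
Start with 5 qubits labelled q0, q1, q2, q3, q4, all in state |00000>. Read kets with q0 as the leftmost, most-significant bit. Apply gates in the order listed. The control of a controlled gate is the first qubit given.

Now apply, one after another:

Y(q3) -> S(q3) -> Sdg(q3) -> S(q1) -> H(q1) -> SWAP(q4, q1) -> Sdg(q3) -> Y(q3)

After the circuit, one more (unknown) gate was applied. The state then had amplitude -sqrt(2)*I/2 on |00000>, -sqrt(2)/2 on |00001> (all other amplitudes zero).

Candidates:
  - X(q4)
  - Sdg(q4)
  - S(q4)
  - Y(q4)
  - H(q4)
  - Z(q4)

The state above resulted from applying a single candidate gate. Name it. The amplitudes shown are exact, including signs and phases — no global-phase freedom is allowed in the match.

The unique candidate consistent with the amplitudes is Sdg(q4).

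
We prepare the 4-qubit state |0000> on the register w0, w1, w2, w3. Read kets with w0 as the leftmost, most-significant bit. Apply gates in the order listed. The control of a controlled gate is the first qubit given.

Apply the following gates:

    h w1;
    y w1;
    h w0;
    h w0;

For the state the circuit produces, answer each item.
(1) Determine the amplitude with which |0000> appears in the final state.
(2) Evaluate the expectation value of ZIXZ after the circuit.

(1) |0000> carries amplitude -sqrt(2)*I/2 in the final state. Key observation: steps 3-4 multiply out to the identity, so the circuit reduces to the remaining gates.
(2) The expectation value of ZIXZ is 0.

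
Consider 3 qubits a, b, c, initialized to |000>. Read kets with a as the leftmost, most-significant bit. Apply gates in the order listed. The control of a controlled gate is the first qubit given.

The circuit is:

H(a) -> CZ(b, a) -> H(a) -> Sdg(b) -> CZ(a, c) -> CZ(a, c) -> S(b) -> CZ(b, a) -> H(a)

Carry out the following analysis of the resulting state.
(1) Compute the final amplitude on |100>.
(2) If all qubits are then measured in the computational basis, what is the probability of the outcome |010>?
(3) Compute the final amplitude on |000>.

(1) The final state's coefficient on |100> equals sqrt(2)/2.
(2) The probability of measuring |010> is 0.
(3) |000> carries amplitude sqrt(2)/2 in the final state.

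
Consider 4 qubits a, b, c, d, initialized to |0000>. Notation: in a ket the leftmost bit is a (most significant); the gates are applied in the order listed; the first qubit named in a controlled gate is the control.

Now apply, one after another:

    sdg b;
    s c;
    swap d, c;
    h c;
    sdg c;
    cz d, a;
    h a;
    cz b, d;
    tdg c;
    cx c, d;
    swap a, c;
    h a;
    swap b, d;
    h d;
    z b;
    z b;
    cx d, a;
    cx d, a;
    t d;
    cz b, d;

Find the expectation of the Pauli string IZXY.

The expectation value of IZXY is sqrt(2)/2.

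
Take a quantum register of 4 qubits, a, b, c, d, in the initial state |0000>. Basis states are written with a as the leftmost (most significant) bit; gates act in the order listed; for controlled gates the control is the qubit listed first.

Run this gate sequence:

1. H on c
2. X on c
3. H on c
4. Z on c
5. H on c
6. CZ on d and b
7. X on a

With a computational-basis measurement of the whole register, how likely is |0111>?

Outcome |0111> occurs with probability 0. Key observation: steps 1-4 multiply out to the identity, so the circuit reduces to the remaining gates.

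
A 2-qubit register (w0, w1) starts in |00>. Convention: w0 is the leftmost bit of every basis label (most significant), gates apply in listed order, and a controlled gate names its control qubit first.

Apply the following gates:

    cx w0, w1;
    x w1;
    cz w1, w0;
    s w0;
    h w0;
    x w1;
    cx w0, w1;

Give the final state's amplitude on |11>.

The final state's coefficient on |11> equals sqrt(2)/2.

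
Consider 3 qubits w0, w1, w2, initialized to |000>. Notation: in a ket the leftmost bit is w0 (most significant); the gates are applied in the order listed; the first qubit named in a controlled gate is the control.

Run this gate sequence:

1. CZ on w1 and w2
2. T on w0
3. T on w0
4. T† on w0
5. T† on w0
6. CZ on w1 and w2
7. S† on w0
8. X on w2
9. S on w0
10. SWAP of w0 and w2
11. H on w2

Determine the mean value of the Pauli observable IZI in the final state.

The observable IZI averages to 1. Key observation: the block from step 1 through step 6 cancels to the identity and can be dropped.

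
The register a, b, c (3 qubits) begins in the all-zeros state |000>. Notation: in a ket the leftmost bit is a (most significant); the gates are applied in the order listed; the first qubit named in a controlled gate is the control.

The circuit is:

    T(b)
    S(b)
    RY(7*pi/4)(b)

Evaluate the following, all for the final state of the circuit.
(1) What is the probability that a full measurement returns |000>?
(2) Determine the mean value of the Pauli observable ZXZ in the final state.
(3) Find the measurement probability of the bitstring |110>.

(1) Outcome |000> occurs with probability sqrt(2)/4 + 1/2.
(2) The observable ZXZ averages to -sqrt(2)/2.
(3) A full measurement returns |110> with probability 0.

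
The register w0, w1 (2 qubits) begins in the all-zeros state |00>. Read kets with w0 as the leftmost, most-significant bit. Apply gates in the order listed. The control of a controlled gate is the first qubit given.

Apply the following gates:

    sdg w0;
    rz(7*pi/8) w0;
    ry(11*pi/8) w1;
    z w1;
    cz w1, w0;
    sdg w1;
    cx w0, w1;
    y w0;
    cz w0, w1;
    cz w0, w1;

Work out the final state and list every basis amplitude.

After the circuit, the state carries amplitude 0 on |00>, 0 on |01>, -exp(I*pi/16)*cos(5*pi/16) on |10>, exp(9*I*pi/16)*sin(5*pi/16) on |11>.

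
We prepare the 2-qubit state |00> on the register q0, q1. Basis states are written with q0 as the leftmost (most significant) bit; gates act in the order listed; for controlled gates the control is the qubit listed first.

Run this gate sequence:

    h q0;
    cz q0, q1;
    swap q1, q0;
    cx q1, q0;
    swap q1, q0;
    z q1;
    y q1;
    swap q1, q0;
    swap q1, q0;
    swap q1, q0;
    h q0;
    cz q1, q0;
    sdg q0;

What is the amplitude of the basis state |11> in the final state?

The amplitude on |11> is -1/2. Key observation: steps 8-9 multiply out to the identity, so the circuit reduces to the remaining gates.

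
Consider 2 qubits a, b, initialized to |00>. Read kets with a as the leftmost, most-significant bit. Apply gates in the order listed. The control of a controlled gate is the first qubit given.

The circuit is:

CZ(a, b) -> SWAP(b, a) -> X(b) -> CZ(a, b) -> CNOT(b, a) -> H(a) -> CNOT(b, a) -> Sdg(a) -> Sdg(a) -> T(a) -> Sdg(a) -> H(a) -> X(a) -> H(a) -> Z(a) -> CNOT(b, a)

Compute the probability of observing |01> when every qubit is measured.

A full measurement returns |01> with probability 1/2.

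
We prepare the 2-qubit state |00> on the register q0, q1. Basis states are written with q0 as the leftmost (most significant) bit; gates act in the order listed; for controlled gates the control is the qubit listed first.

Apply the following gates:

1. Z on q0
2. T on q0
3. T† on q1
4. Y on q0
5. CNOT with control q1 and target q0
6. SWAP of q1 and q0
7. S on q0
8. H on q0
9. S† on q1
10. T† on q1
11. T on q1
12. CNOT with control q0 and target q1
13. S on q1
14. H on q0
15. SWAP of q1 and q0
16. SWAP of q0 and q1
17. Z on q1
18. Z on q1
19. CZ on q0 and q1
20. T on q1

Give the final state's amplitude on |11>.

|11> carries amplitude -exp(3*I*pi/4)/2 in the final state.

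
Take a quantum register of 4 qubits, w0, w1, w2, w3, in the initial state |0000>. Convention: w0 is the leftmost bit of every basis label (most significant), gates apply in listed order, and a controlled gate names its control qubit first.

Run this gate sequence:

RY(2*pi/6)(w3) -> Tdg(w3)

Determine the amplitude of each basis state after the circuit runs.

After the circuit, the state carries amplitude sqrt(3)/2 on |0000>, -exp(3*I*pi/4)/2 on |0001>, and 0 on every other basis state.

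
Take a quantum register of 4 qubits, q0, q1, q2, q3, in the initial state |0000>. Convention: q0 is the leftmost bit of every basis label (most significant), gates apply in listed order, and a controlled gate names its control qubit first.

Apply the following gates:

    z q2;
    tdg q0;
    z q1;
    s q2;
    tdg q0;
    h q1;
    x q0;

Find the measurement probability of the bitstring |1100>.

Outcome |1100> occurs with probability 1/2.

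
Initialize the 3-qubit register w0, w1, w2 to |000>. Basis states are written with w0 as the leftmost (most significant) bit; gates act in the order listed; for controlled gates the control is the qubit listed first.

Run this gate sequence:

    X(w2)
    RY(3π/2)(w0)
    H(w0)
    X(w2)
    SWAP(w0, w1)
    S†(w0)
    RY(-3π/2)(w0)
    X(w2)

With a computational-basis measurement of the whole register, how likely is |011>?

The probability of measuring |011> is 1/2.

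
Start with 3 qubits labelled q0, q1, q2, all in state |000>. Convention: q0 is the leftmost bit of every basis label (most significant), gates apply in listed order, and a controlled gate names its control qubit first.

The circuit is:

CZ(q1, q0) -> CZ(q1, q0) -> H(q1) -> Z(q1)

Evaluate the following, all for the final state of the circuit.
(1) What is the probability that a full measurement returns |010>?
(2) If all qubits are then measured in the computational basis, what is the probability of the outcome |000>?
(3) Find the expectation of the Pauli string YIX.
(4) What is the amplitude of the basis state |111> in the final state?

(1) A full measurement returns |010> with probability 1/2. Key observation: gates 1-2 undo each other exactly, leaving only the rest of the circuit to track.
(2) A full measurement returns |000> with probability 1/2.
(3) The observable YIX averages to 0.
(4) The final state's coefficient on |111> equals 0.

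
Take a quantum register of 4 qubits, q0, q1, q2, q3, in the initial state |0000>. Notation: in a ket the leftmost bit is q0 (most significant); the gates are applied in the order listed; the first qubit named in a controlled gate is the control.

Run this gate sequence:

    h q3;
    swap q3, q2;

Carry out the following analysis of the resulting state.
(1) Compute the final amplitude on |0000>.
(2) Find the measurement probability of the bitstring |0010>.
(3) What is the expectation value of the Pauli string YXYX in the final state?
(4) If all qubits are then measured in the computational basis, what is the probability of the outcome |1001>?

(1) |0000> carries amplitude sqrt(2)/2 in the final state.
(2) Outcome |0010> occurs with probability 1/2.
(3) The expectation value of YXYX is 0.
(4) The probability of measuring |1001> is 0.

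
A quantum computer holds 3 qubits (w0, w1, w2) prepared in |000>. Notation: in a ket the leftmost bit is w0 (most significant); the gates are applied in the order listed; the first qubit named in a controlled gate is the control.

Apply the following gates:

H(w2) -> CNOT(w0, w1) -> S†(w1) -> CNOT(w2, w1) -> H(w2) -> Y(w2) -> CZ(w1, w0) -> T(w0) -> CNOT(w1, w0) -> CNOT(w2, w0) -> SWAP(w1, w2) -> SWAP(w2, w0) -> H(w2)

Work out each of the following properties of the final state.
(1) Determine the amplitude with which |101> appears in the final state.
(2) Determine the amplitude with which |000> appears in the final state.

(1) The amplitude on |101> is -sqrt(2)*I/4.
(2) The final state's coefficient on |000> equals -sqrt(2)*I/4.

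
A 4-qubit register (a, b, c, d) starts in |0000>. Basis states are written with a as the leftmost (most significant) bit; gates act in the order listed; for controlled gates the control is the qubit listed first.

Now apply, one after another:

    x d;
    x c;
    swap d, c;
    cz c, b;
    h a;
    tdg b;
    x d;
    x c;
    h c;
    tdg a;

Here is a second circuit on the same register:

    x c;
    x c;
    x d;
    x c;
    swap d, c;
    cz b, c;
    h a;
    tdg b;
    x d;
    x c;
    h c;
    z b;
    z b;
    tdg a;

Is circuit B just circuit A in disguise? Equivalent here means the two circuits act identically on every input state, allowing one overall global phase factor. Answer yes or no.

Yes, they are equivalent — the unitaries differ by at most a global phase.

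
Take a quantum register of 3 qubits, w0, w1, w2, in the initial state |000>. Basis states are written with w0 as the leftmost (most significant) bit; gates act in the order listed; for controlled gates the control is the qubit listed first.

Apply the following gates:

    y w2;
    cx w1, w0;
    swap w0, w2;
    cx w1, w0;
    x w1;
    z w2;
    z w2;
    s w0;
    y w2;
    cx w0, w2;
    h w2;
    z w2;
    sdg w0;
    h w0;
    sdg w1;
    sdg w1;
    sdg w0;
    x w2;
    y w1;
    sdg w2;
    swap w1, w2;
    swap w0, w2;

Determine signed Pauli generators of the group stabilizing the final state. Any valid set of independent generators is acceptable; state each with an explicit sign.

The stabilizer group can be generated by +IYI, +IIY, +ZII, among other valid generating sets.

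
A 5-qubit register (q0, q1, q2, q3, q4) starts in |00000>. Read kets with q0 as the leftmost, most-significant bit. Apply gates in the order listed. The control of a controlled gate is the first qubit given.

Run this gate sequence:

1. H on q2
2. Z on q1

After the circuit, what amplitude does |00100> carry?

The final state's coefficient on |00100> equals sqrt(2)/2.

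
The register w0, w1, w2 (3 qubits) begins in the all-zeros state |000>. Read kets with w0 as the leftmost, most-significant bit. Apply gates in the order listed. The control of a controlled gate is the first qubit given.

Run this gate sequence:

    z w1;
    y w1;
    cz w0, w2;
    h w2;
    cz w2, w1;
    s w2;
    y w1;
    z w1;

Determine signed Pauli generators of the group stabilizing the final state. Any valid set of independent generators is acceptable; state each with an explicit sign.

The stabilizer group can be generated by -IIY, +ZII, +IZI, among other valid generating sets.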